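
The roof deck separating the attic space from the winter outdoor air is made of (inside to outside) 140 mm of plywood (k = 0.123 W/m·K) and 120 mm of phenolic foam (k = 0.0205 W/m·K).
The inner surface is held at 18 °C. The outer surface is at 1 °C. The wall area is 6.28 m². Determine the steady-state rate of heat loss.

Model the wall as resistances in series:
R_plywood = L/(kA) = 0.14/(0.123×6.28) = 0.1812 K/W
R_phenolic foam = L/(kA) = 0.12/(0.0205×6.28) = 0.9321 K/W
R_total = 1.113 K/W
Q = ΔT / R_total = 17 / 1.113

Q ≈ 15.3 W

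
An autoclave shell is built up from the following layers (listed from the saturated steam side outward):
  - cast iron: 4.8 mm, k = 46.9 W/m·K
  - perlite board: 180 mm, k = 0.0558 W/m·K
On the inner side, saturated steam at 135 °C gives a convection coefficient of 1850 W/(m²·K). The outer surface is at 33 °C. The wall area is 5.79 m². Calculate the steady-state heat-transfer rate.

Thermal resistances in series:
R_inner film = 1/(h_i·A) = 1/(1850×5.79) = 9.336×10^-5 K/W
R_cast iron = L/(kA) = 0.0048/(46.9×5.79) = 1.768×10^-5 K/W
R_perlite board = L/(kA) = 0.18/(0.0558×5.79) = 0.5571 K/W
R_total = 0.5572 K/W
Q = ΔT / R_total = 102 / 0.5572

Q ≈ 183 W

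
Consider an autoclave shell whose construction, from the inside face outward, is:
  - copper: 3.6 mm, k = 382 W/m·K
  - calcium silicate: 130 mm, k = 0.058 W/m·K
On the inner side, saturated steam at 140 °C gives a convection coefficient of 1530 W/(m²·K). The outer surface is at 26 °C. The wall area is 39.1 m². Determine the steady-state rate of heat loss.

Series thermal resistances:
R_inner film = 1/(h_i·A) = 1/(1530×39.1) = 1.672×10^-5 K/W
R_copper = L/(kA) = 0.0036/(382×39.1) = 2.41×10^-7 K/W
R_calcium silicate = L/(kA) = 0.13/(0.058×39.1) = 0.05732 K/W
R_total = 0.05734 K/W
Q = ΔT / R_total = 114 / 0.05734

Q ≈ 1990 W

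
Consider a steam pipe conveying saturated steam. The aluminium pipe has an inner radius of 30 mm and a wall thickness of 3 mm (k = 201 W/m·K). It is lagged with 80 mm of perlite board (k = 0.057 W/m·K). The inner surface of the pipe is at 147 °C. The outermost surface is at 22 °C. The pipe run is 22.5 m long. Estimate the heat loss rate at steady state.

Q ≈ 818 W

Per-layer cylindrical resistances, series-summed:
R_aluminium pipe wall = ln(33/30)/(2π×201×22.5) = 3.354×10^-6 K/W
R_perlite board = ln(113/33)/(2π×0.057×22.5) = 0.1527 K/W
R_total = 0.1528 K/W
Q = ΔT/R_total = 125/0.1528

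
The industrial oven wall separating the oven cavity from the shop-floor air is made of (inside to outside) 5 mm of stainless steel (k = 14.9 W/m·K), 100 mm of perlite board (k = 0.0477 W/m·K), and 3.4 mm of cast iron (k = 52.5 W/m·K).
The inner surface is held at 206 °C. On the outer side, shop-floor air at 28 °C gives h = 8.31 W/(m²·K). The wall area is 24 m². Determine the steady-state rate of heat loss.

Q ≈ 1930 W

Treating each layer as a thermal resistance in series:
R_stainless steel = L/(kA) = 0.005/(14.9×24) = 1.398×10^-5 K/W
R_perlite board = L/(kA) = 0.1/(0.0477×24) = 0.08735 K/W
R_cast iron = L/(kA) = 0.0034/(52.5×24) = 2.698×10^-6 K/W
R_outer film = 1/(h_o·A) = 1/(8.31×24) = 0.005014 K/W
R_total = 0.09238 K/W
Q = ΔT / R_total = 178 / 0.09238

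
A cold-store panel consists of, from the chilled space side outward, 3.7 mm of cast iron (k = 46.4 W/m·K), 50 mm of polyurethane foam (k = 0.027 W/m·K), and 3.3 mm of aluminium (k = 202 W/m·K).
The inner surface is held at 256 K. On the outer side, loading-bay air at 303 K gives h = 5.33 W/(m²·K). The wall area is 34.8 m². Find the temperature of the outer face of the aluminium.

T ≈ 299 K

Using the resistance-network approach (series):
R_cast iron = L/(kA) = 0.0037/(46.4×34.8) = 2.291×10^-6 K/W
R_polyurethane foam = L/(kA) = 0.05/(0.027×34.8) = 0.05321 K/W
R_aluminium = L/(kA) = 0.0033/(202×34.8) = 4.694×10^-7 K/W
R_outer film = 1/(h_o·A) = 1/(5.33×34.8) = 0.005391 K/W
R_total = 0.05861 K/W;  Q = ΔT/R_total = 47/0.05861 = 801.9 W
T_interface = T_inner + Q·ΣR(inner→interface) = 256 + 802×0.05322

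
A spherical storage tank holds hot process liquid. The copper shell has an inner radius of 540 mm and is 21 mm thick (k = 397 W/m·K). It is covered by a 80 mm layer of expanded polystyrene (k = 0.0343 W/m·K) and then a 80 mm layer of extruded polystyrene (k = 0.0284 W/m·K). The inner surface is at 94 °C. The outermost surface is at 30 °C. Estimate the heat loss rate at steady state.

Q ≈ 63.9 W

For a spherical shell R = (1/r₁ − 1/r₂)/(4πk); film R = 1/(h·4πr²). In series:
R_copper shell = (1/0.54 − 1/0.561)/(4π×397) = 1.39×10^-5 K/W
R_expanded polystyrene = (1/0.561 − 1/0.641)/(4π×0.0343) = 0.5161 K/W
R_extruded polystyrene = (1/0.641 − 1/0.721)/(4π×0.0284) = 0.485 K/W
R_total = 1.001 K/W
Q = ΔT/R_total = 64/1.001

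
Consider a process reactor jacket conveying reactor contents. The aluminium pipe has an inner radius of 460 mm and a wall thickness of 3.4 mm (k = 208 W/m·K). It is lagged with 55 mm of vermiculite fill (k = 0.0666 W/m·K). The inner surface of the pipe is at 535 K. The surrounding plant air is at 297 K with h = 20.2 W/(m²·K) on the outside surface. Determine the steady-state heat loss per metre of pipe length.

For a radial system each layer contributes R = ln(r_out/r_in)/(2πkL); films add R = 1/(hA).
R_aluminium pipe wall = ln(463.4/460)/(2π×208×1) = 5.635×10^-6 K/W
R_vermiculite fill = ln(518.4/463.4)/(2π×0.0666×1) = 0.268 K/W
R_outer film = 1/(h_o·2πr_oL) = 1/(20.2×2π×0.5184×1) = 0.0152 K/W
R_total = 0.2832 K/W
Q = ΔT/R_total = 238/0.2832

q′ ≈ 840 W/m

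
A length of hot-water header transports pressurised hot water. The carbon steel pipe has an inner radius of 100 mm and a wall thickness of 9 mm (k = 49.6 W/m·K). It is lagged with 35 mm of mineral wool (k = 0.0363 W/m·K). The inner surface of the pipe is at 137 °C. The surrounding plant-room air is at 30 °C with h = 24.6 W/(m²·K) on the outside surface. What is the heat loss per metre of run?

q′ ≈ 84.5 W/m

For a radial system each layer contributes R = ln(r_out/r_in)/(2πkL); films add R = 1/(hA).
R_carbon steel pipe wall = ln(109/100)/(2π×49.6×1) = 2.765×10^-4 K/W
R_mineral wool = ln(144/109)/(2π×0.0363×1) = 1.221 K/W
R_outer film = 1/(h_o·2πr_oL) = 1/(24.6×2π×0.144×1) = 0.04493 K/W
R_total = 1.266 K/W
Q = ΔT/R_total = 107/1.266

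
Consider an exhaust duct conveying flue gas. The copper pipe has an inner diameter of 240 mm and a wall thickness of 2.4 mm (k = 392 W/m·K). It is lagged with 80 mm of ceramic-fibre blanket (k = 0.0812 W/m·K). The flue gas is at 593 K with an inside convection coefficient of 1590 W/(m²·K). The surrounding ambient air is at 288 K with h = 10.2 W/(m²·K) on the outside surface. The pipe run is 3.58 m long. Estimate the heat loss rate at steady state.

Cylindrical conduction, so R = ln(r₂/r₁)/(2πkL) per layer, in series:
R_inner film = 1/(h_i·2πr₁L) = 1/(1590×2π×0.12×3.58) = 2.33×10^-4 K/W
R_copper pipe wall = ln(122.4/120)/(2π×392×3.58) = 2.246×10^-6 K/W
R_ceramic-fibre blanket = ln(202.4/122.4)/(2π×0.0812×3.58) = 0.2754 K/W
R_outer film = 1/(h_o·2πr_oL) = 1/(10.2×2π×0.2024×3.58) = 0.02153 K/W
R_total = 0.2971 K/W
Q = ΔT/R_total = 305/0.2971

Q ≈ 1030 W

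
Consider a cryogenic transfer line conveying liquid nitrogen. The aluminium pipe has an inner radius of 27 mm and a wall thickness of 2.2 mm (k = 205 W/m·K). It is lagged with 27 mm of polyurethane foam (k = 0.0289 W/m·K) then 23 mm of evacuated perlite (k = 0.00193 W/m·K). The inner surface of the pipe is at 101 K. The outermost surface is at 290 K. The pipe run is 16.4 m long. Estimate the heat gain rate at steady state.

Cylindrical conduction, so R = ln(r₂/r₁)/(2πkL) per layer, in series:
R_aluminium pipe wall = ln(29.2/27)/(2π×205×16.4) = 3.708×10^-6 K/W
R_polyurethane foam = ln(56.2/29.2)/(2π×0.0289×16.4) = 0.2199 K/W
R_evacuated perlite = ln(79.2/56.2)/(2π×0.00193×16.4) = 1.725 K/W
R_total = 1.945 K/W
Q = ΔT/R_total = 189/1.945

Q ≈ 97.2 W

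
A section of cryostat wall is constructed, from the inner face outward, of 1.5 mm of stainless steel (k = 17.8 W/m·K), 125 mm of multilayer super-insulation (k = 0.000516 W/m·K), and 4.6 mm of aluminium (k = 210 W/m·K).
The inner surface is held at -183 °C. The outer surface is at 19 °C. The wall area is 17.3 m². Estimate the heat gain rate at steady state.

Q ≈ 14.4 W

Treating each layer as a thermal resistance in series:
R_stainless steel = L/(kA) = 0.0015/(17.8×17.3) = 4.871×10^-6 K/W
R_multilayer super-insulation = L/(kA) = 0.125/(0.000516×17.3) = 14 K/W
R_aluminium = L/(kA) = 0.0046/(210×17.3) = 1.266×10^-6 K/W
R_total = 14 K/W
Q = ΔT / R_total = 202 / 14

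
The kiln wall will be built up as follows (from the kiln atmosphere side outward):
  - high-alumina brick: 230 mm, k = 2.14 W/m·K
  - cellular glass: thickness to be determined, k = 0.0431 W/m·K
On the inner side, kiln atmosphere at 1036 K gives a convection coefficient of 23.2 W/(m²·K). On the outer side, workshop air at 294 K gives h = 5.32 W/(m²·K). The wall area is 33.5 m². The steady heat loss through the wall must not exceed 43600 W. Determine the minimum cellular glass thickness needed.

Series thermal resistances:
R_inner film = 1/(h_i·A) = 1/(23.2×33.5) = 0.001287 K/W
R_high-alumina brick = L/(kA) = 0.23/(2.14×33.5) = 0.003208 K/W
R_outer film = 1/(h_o·A) = 1/(5.32×33.5) = 0.005611 K/W
Sum of the known resistances R_other = 0.01011 K/W
Required total resistance R_tot = ΔT/Q_allow = 742/43600 = 0.01702 K/W
R_cellular glass = R_tot − R_other = 0.006912 K/W
L = R·k·A = 0.006912×0.0431×33.5

L ≈ 9.98 mm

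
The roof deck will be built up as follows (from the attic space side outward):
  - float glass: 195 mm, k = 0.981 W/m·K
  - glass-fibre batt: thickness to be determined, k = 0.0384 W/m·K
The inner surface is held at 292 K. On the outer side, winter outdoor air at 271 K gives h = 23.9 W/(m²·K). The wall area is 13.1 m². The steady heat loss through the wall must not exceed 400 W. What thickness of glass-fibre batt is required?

Using the resistance-network approach (series):
R_float glass = L/(kA) = 0.195/(0.981×13.1) = 0.01517 K/W
R_outer film = 1/(h_o·A) = 1/(23.9×13.1) = 0.003194 K/W
Sum of the known resistances R_other = 0.01837 K/W
Required total resistance R_tot = ΔT/Q_allow = 21/400 = 0.0525 K/W
R_glass-fibre batt = R_tot − R_other = 0.03413 K/W
L = R·k·A = 0.03413×0.0384×13.1

L ≈ 17.2 mm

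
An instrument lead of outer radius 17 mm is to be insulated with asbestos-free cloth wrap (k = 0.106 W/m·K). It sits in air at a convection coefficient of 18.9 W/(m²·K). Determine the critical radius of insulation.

For a cylinder r_cr = k/h = 0.106/18.9
r_cr = 5.61 mm; since the bare radius (17 mm) is above r_cr, any added insulation will reduce heat loss.

r_cr ≈ 5.61 mm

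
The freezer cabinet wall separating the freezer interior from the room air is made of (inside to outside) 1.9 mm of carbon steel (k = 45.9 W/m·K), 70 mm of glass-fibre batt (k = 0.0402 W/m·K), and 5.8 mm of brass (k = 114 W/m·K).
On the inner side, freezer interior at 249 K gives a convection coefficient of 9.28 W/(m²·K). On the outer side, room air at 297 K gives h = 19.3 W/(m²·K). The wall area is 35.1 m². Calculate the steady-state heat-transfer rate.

Q ≈ 886 W

Using the resistance-network approach (series):
R_inner film = 1/(h_i·A) = 1/(9.28×35.1) = 0.00307 K/W
R_carbon steel = L/(kA) = 0.0019/(45.9×35.1) = 1.179×10^-6 K/W
R_glass-fibre batt = L/(kA) = 0.07/(0.0402×35.1) = 0.04961 K/W
R_brass = L/(kA) = 0.0058/(114×35.1) = 1.449×10^-6 K/W
R_outer film = 1/(h_o·A) = 1/(19.3×35.1) = 0.001476 K/W
R_total = 0.05416 K/W
Q = ΔT / R_total = 48 / 0.05416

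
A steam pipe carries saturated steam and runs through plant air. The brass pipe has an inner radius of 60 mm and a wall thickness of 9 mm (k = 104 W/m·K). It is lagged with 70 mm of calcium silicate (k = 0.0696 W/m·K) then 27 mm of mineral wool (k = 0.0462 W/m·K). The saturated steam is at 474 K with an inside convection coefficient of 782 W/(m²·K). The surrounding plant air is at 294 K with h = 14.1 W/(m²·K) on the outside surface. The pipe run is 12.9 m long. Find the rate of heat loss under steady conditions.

Q ≈ 1020 W

For a radial system each layer contributes R = ln(r_out/r_in)/(2πkL); films add R = 1/(hA).
R_inner film = 1/(h_i·2πr₁L) = 1/(782×2π×0.06×12.9) = 2.629×10^-4 K/W
R_brass pipe wall = ln(69/60)/(2π×104×12.9) = 1.658×10^-5 K/W
R_calcium silicate = ln(139/69)/(2π×0.0696×12.9) = 0.1242 K/W
R_mineral wool = ln(166/139)/(2π×0.0462×12.9) = 0.0474 K/W
R_outer film = 1/(h_o·2πr_oL) = 1/(14.1×2π×0.166×12.9) = 0.005271 K/W
R_total = 0.1771 K/W
Q = ΔT/R_total = 180/0.1771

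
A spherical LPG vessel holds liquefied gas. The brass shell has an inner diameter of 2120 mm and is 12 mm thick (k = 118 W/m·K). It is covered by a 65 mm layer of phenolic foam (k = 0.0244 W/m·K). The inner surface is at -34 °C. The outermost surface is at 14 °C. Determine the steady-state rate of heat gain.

For a spherical shell R = (1/r₁ − 1/r₂)/(4πk); film R = 1/(h·4πr²). In series:
R_brass shell = (1/1.06 − 1/1.072)/(4π×118) = 7.122×10^-6 K/W
R_phenolic foam = (1/1.072 − 1/1.137)/(4π×0.0244) = 0.1739 K/W
R_total = 0.1739 K/W
Q = ΔT/R_total = 48/0.1739

Q ≈ 276 W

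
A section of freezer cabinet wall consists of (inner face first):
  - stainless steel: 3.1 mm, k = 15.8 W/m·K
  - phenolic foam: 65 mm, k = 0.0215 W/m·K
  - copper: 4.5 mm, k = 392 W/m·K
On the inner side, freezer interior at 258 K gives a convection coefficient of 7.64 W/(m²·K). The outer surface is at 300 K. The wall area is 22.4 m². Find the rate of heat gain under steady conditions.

Treating each layer as a thermal resistance in series:
R_inner film = 1/(h_i·A) = 1/(7.64×22.4) = 0.005843 K/W
R_stainless steel = L/(kA) = 0.0031/(15.8×22.4) = 8.759×10^-6 K/W
R_phenolic foam = L/(kA) = 0.065/(0.0215×22.4) = 0.135 K/W
R_copper = L/(kA) = 0.0045/(392×22.4) = 5.125×10^-7 K/W
R_total = 0.1408 K/W
Q = ΔT / R_total = 42 / 0.1408

Q ≈ 298 W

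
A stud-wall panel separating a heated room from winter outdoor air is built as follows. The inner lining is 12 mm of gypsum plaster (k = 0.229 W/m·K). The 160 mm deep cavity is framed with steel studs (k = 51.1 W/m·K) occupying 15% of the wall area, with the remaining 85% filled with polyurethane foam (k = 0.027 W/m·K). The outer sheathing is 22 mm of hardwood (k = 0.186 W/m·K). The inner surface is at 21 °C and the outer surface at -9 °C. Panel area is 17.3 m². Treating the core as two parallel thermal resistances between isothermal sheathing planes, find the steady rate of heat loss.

Q ≈ 2710 W

Sheathing layers in series; stud and cavity paths in parallel between them.
R_inner = 0.012/(0.229×17.3) = 0.003029 K/W
R_stud  = 0.16/(51.1×0.15×17.3) = 0.001207 K/W
R_cav   = 0.16/(0.027×0.85×17.3) = 0.403 K/W
1/R_core = 1/R_stud + 1/R_cav → R_core = 0.001203 K/W
R_outer = 0.022/(0.186×17.3) = 0.006837 K/W
R_total = 0.01107 K/W
Q = ΔT/R_total = 30/0.01107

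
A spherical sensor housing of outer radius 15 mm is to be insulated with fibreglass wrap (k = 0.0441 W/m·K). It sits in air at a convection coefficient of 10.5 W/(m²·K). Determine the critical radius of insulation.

For a sphere r_cr = 2k/h = 2×0.0441/10.5
r_cr = 8.4 mm; since the bare radius (15 mm) is above r_cr, any added insulation will reduce heat loss.

r_cr ≈ 8.4 mm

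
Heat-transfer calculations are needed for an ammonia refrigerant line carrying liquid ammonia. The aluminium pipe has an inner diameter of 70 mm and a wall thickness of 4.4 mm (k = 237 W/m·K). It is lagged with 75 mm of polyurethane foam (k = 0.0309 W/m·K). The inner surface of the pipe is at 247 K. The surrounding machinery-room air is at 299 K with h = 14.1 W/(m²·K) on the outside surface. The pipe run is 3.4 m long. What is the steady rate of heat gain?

Q ≈ 31.6 W

Treating each annulus and film as a series resistance:
R_aluminium pipe wall = ln(39.4/35)/(2π×237×3.4) = 2.339×10^-5 K/W
R_polyurethane foam = ln(114.4/39.4)/(2π×0.0309×3.4) = 1.615 K/W
R_outer film = 1/(h_o·2πr_oL) = 1/(14.1×2π×0.1144×3.4) = 0.02902 K/W
R_total = 1.644 K/W
Q = ΔT/R_total = 52/1.644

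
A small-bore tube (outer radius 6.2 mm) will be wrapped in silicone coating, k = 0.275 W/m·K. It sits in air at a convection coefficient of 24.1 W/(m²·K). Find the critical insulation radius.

r_cr ≈ 11.4 mm

For a cylinder r_cr = k/h = 0.275/24.1
r_cr = 11.4 mm; since the bare radius (6.2 mm) is below r_cr, adding a thin layer of insulation will *increase* heat loss.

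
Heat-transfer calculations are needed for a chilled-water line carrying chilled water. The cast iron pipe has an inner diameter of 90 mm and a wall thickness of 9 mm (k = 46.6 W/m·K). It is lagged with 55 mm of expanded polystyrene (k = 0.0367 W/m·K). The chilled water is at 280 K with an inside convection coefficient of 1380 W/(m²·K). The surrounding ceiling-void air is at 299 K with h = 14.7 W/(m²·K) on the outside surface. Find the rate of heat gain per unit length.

Per-layer cylindrical resistances, series-summed:
R_inner film = 1/(h_i·2πr₁L) = 1/(1380×2π×0.045×1) = 0.002563 K/W
R_cast iron pipe wall = ln(54/45)/(2π×46.6×1) = 6.227×10^-4 K/W
R_expanded polystyrene = ln(109/54)/(2π×0.0367×1) = 3.046 K/W
R_outer film = 1/(h_o·2πr_oL) = 1/(14.7×2π×0.109×1) = 0.09933 K/W
R_total = 3.148 K/W
Q = ΔT/R_total = 19/3.148

q′ ≈ 6.03 W/m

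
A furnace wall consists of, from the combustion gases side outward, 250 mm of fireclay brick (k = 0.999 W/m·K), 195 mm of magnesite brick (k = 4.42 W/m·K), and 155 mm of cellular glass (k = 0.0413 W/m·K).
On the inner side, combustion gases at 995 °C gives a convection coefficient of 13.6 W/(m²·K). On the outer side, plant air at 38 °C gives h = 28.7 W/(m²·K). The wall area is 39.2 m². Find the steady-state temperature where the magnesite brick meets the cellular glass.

Thermal resistances in series:
R_inner film = 1/(h_i·A) = 1/(13.6×39.2) = 0.001876 K/W
R_fireclay brick = L/(kA) = 0.25/(0.999×39.2) = 0.006384 K/W
R_magnesite brick = L/(kA) = 0.195/(4.42×39.2) = 0.001125 K/W
R_cellular glass = L/(kA) = 0.155/(0.0413×39.2) = 0.09574 K/W
R_outer film = 1/(h_o·A) = 1/(28.7×39.2) = 8.889×10^-4 K/W
R_total = 0.106 K/W;  Q = ΔT/R_total = 957/0.106 = 9027 W
T_interface = T_inner − Q·ΣR(inner→interface) = 995 − 9030×0.009385

T ≈ 910 °C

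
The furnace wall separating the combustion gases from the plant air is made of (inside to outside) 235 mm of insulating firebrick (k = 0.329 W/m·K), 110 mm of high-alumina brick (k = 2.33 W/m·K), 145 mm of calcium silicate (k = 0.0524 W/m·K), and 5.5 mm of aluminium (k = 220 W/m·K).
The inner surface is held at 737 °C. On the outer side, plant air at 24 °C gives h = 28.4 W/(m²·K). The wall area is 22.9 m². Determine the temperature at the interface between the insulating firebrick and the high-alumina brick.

T ≈ 594 °C

Thermal resistances in series:
R_insulating firebrick = L/(kA) = 0.235/(0.329×22.9) = 0.03119 K/W
R_high-alumina brick = L/(kA) = 0.11/(2.33×22.9) = 0.002062 K/W
R_calcium silicate = L/(kA) = 0.145/(0.0524×22.9) = 0.1208 K/W
R_aluminium = L/(kA) = 0.0055/(220×22.9) = 1.092×10^-6 K/W
R_outer film = 1/(h_o·A) = 1/(28.4×22.9) = 0.001538 K/W
R_total = 0.1556 K/W;  Q = ΔT/R_total = 713/0.1556 = 4581 W
T_interface = T_inner − Q·ΣR(inner→interface) = 737 − 4580×0.03119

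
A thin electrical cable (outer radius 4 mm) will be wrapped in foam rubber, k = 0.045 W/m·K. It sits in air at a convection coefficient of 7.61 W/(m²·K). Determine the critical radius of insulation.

For a cylinder r_cr = k/h = 0.045/7.61
r_cr = 5.91 mm; since the bare radius (4 mm) is below r_cr, adding a thin layer of insulation will *increase* heat loss.

r_cr ≈ 5.91 mm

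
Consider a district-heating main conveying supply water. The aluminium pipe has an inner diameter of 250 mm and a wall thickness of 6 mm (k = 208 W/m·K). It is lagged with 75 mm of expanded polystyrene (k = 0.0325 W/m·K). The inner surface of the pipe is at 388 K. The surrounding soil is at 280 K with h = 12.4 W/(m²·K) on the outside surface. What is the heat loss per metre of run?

Radial resistances (cylindrical: R_cond = ln(r_o/r_i)/(2πkL), R_conv = 1/(h·2πrL)):
R_aluminium pipe wall = ln(131/125)/(2π×208×1) = 3.587×10^-5 K/W
R_expanded polystyrene = ln(206/131)/(2π×0.0325×1) = 2.217 K/W
R_outer film = 1/(h_o·2πr_oL) = 1/(12.4×2π×0.206×1) = 0.06231 K/W
R_total = 2.279 K/W
Q = ΔT/R_total = 108/2.279

q′ ≈ 47.4 W/m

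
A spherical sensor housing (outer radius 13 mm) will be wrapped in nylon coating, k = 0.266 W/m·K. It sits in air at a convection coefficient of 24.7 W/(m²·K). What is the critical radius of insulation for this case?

For a sphere r_cr = 2k/h = 2×0.266/24.7
r_cr = 21.5 mm; since the bare radius (13 mm) is below r_cr, adding a thin layer of insulation will *increase* heat loss.

r_cr ≈ 21.5 mm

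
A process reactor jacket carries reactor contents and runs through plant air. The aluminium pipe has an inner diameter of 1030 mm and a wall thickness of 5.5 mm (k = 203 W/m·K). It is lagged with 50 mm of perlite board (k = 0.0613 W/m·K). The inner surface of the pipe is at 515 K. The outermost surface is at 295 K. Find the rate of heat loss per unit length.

For a radial system each layer contributes R = ln(r_out/r_in)/(2πkL); films add R = 1/(hA).
R_aluminium pipe wall = ln(520.5/515)/(2π×203×1) = 8.329×10^-6 K/W
R_perlite board = ln(570.5/520.5)/(2π×0.0613×1) = 0.2381 K/W
R_total = 0.2382 K/W
Q = ΔT/R_total = 220/0.2382

q′ ≈ 924 W/m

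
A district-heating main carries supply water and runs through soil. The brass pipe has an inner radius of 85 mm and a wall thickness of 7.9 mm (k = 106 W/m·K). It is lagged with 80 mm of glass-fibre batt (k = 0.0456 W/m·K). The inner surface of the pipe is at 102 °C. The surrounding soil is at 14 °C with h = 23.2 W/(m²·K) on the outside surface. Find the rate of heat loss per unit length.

Per-layer cylindrical resistances, series-summed:
R_brass pipe wall = ln(92.9/85)/(2π×106×1) = 1.334×10^-4 K/W
R_glass-fibre batt = ln(172.9/92.9)/(2π×0.0456×1) = 2.168 K/W
R_outer film = 1/(h_o·2πr_oL) = 1/(23.2×2π×0.1729×1) = 0.03968 K/W
R_total = 2.208 K/W
Q = ΔT/R_total = 88/2.208

q′ ≈ 39.9 W/m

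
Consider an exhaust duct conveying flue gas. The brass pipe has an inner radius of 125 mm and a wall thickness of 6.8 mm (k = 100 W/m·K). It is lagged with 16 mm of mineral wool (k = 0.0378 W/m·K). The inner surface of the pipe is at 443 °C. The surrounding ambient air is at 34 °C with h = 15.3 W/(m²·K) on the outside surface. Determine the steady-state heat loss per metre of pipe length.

For a radial system each layer contributes R = ln(r_out/r_in)/(2πkL); films add R = 1/(hA).
R_brass pipe wall = ln(131.8/125)/(2π×100×1) = 8.431×10^-5 K/W
R_mineral wool = ln(147.8/131.8)/(2π×0.0378×1) = 0.4824 K/W
R_outer film = 1/(h_o·2πr_oL) = 1/(15.3×2π×0.1478×1) = 0.07038 K/W
R_total = 0.5529 K/W
Q = ΔT/R_total = 409/0.5529

q′ ≈ 740 W/m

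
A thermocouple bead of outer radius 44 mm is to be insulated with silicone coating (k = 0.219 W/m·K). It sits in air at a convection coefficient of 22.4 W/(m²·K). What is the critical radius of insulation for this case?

For a sphere r_cr = 2k/h = 2×0.219/22.4
r_cr = 19.6 mm; since the bare radius (44 mm) is above r_cr, any added insulation will reduce heat loss.

r_cr ≈ 19.6 mm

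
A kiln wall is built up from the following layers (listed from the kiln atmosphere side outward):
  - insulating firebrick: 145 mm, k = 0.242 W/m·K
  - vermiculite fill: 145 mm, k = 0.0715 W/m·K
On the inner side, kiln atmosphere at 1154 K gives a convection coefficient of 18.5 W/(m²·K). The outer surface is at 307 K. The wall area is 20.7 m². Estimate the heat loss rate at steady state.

Treating each layer as a thermal resistance in series:
R_inner film = 1/(h_i·A) = 1/(18.5×20.7) = 0.002611 K/W
R_insulating firebrick = L/(kA) = 0.145/(0.242×20.7) = 0.02895 K/W
R_vermiculite fill = L/(kA) = 0.145/(0.0715×20.7) = 0.09797 K/W
R_total = 0.1295 K/W
Q = ΔT / R_total = 847 / 0.1295

Q ≈ 6540 W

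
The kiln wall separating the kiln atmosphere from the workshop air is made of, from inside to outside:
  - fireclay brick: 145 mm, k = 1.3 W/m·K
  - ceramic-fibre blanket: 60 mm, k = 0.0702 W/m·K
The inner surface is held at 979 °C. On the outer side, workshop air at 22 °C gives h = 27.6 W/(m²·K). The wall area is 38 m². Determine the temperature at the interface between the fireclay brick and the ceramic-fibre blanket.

Using the resistance-network approach (series):
R_fireclay brick = L/(kA) = 0.145/(1.3×38) = 0.002935 K/W
R_ceramic-fibre blanket = L/(kA) = 0.06/(0.0702×38) = 0.02249 K/W
R_outer film = 1/(h_o·A) = 1/(27.6×38) = 9.535×10^-4 K/W
R_total = 0.02638 K/W;  Q = ΔT/R_total = 957/0.02638 = 36280 W
T_interface = T_inner − Q·ΣR(inner→interface) = 979 − 36300×0.002935

T ≈ 873 °C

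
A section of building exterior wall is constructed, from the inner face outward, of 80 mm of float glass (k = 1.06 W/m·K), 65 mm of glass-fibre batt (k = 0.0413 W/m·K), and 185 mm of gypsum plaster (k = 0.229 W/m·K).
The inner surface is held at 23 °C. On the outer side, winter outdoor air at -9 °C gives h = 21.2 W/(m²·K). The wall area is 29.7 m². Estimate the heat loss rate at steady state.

Using the resistance-network approach (series):
R_float glass = L/(kA) = 0.08/(1.06×29.7) = 0.002541 K/W
R_glass-fibre batt = L/(kA) = 0.065/(0.0413×29.7) = 0.05299 K/W
R_gypsum plaster = L/(kA) = 0.185/(0.229×29.7) = 0.0272 K/W
R_outer film = 1/(h_o·A) = 1/(21.2×29.7) = 0.001588 K/W
R_total = 0.08432 K/W
Q = ΔT / R_total = 32 / 0.08432

Q ≈ 379 W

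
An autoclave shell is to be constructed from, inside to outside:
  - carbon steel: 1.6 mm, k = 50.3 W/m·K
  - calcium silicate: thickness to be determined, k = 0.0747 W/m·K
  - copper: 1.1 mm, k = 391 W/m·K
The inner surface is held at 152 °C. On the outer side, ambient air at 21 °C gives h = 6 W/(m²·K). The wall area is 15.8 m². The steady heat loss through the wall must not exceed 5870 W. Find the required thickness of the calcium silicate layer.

L ≈ 13.9 mm

Using the resistance-network approach (series):
R_carbon steel = L/(kA) = 0.0016/(50.3×15.8) = 2.013×10^-6 K/W
R_copper = L/(kA) = 0.0011/(391×15.8) = 1.781×10^-7 K/W
R_outer film = 1/(h_o·A) = 1/(6×15.8) = 0.01055 K/W
Sum of the known resistances R_other = 0.01055 K/W
Required total resistance R_tot = ΔT/Q_allow = 131/5870 = 0.02232 K/W
R_calcium silicate = R_tot − R_other = 0.01177 K/W
L = R·k·A = 0.01177×0.0747×15.8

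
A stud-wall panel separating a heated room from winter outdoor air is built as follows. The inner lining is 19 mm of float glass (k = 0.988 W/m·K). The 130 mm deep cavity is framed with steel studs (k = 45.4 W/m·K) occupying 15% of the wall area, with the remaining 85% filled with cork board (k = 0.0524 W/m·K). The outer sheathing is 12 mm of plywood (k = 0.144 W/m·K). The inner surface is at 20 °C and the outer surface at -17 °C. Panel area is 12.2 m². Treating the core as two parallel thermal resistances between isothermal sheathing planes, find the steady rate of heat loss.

Sheathing layers in series; stud and cavity paths in parallel between them.
R_inner = 0.019/(0.988×12.2) = 0.001576 K/W
R_stud  = 0.13/(45.4×0.15×12.2) = 0.001565 K/W
R_cav   = 0.13/(0.0524×0.85×12.2) = 0.2392 K/W
1/R_core = 1/R_stud + 1/R_cav → R_core = 0.001555 K/W
R_outer = 0.012/(0.144×12.2) = 0.006831 K/W
R_total = 0.009961 K/W
Q = ΔT/R_total = 37/0.009961

Q ≈ 3710 W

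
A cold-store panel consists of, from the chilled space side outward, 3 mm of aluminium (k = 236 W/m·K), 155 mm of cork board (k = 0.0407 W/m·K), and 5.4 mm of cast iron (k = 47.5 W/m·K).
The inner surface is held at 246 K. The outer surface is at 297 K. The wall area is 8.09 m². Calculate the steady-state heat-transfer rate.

Q ≈ 108 W

Model the wall as resistances in series:
R_aluminium = L/(kA) = 0.003/(236×8.09) = 1.571×10^-6 K/W
R_cork board = L/(kA) = 0.155/(0.0407×8.09) = 0.4707 K/W
R_cast iron = L/(kA) = 0.0054/(47.5×8.09) = 1.405×10^-5 K/W
R_total = 0.4708 K/W
Q = ΔT / R_total = 51 / 0.4708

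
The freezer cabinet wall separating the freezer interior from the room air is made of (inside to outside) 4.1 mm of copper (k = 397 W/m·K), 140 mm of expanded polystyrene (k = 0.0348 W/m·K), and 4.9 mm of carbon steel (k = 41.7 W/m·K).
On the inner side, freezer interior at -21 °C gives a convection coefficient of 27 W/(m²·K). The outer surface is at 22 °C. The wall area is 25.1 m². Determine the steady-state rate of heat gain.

Thermal resistances in series:
R_inner film = 1/(h_i·A) = 1/(27×25.1) = 0.001476 K/W
R_copper = L/(kA) = 0.0041/(397×25.1) = 4.115×10^-7 K/W
R_expanded polystyrene = L/(kA) = 0.14/(0.0348×25.1) = 0.1603 K/W
R_carbon steel = L/(kA) = 0.0049/(41.7×25.1) = 4.682×10^-6 K/W
R_total = 0.1618 K/W
Q = ΔT / R_total = 43 / 0.1618

Q ≈ 266 W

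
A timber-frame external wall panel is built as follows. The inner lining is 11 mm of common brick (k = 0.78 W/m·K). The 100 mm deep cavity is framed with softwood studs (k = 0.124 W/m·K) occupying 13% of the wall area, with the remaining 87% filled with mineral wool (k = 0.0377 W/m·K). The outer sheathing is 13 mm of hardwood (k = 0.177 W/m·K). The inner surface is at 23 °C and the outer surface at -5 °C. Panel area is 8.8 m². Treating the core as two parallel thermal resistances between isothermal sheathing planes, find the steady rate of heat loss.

Sheathing layers in series; stud and cavity paths in parallel between them.
R_inner = 0.011/(0.78×8.8) = 0.001603 K/W
R_stud  = 0.1/(0.124×0.13×8.8) = 0.7049 K/W
R_cav   = 0.1/(0.0377×0.87×8.8) = 0.3465 K/W
1/R_core = 1/R_stud + 1/R_cav → R_core = 0.2323 K/W
R_outer = 0.013/(0.177×8.8) = 0.008346 K/W
R_total = 0.2422 K/W
Q = ΔT/R_total = 28/0.2422

Q ≈ 116 W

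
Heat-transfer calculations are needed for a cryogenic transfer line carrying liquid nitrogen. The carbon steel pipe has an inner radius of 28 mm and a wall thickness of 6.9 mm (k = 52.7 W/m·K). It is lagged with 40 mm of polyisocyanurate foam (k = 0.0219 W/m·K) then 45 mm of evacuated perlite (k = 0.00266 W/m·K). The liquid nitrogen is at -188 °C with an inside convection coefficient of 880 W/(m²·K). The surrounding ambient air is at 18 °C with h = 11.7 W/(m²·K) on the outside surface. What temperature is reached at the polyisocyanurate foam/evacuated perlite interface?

Cylindrical conduction, so R = ln(r₂/r₁)/(2πkL) per layer, in series:
R_inner film = 1/(h_i·2πr₁L) = 1/(880×2π×0.028×1) = 0.006459 K/W
R_carbon steel pipe wall = ln(34.9/28)/(2π×52.7×1) = 6.653×10^-4 K/W
R_polyisocyanurate foam = ln(74.9/34.9)/(2π×0.0219×1) = 5.55 K/W
R_evacuated perlite = ln(119.9/74.9)/(2π×0.00266×1) = 28.15 K/W
R_outer film = 1/(h_o·2πr_oL) = 1/(11.7×2π×0.1199×1) = 0.1135 K/W
R_total = 33.82 K/W
Q = ΔT/R_total = 206/33.82
Q = 6.09 W/m
T_interface = T_inner + Q·ΣR(inner→interface) = -188 + 6.09×5.557

T ≈ -154 °C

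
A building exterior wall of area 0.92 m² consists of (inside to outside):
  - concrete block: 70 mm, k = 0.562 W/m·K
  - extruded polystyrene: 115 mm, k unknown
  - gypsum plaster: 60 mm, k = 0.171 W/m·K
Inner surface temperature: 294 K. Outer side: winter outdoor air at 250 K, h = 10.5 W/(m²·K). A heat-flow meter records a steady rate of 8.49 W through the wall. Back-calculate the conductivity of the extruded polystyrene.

Series thermal resistances:
R_concrete block = L/(kA) = 0.07/(0.562×0.92) = 0.1354 K/W
R_gypsum plaster = L/(kA) = 0.06/(0.171×0.92) = 0.3814 K/W
R_outer film = 1/(h_o·A) = 1/(10.5×0.92) = 0.1035 K/W
Sum of known resistances R_other = 0.6203 K/W
Total R = ΔT/Q = 44/8.49 = 5.183 K/W
R_extruded polystyrene = R_total − R_other = 4.562 K/W
k = L/(R·A) = 0.115/(4.562×0.92)

k ≈ 0.0274 W/(m·K)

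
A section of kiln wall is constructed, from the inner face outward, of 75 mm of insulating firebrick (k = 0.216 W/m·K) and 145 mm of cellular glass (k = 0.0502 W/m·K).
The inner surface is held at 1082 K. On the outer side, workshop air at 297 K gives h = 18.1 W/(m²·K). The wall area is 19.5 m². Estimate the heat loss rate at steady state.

Series thermal resistances:
R_insulating firebrick = L/(kA) = 0.075/(0.216×19.5) = 0.01781 K/W
R_cellular glass = L/(kA) = 0.145/(0.0502×19.5) = 0.1481 K/W
R_outer film = 1/(h_o·A) = 1/(18.1×19.5) = 0.002833 K/W
R_total = 0.1688 K/W
Q = ΔT / R_total = 785 / 0.1688

Q ≈ 4650 W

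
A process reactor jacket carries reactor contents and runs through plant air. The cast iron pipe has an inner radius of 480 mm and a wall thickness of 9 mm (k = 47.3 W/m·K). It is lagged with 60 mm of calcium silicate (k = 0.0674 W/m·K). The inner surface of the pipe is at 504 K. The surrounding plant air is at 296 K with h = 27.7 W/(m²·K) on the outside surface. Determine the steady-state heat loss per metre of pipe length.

q′ ≈ 733 W/m

Cylindrical conduction, so R = ln(r₂/r₁)/(2πkL) per layer, in series:
R_cast iron pipe wall = ln(489/480)/(2π×47.3×1) = 6.251×10^-5 K/W
R_calcium silicate = ln(549/489)/(2π×0.0674×1) = 0.2733 K/W
R_outer film = 1/(h_o·2πr_oL) = 1/(27.7×2π×0.549×1) = 0.01047 K/W
R_total = 0.2838 K/W
Q = ΔT/R_total = 208/0.2838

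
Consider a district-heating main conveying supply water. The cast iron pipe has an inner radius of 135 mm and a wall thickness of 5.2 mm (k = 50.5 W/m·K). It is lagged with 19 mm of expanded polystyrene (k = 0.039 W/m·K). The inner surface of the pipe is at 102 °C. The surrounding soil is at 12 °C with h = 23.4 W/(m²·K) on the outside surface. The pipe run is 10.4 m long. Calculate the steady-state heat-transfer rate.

Treating each annulus and film as a series resistance:
R_cast iron pipe wall = ln(140.2/135)/(2π×50.5×10.4) = 1.145×10^-5 K/W
R_expanded polystyrene = ln(159.2/140.2)/(2π×0.039×10.4) = 0.04987 K/W
R_outer film = 1/(h_o·2πr_oL) = 1/(23.4×2π×0.1592×10.4) = 0.004108 K/W
R_total = 0.05399 K/W
Q = ΔT/R_total = 90/0.05399

Q ≈ 1670 W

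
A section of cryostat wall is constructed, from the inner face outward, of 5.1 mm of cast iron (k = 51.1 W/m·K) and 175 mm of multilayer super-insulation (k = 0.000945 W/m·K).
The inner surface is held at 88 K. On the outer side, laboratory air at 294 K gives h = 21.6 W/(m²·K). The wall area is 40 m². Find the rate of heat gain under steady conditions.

Model the wall as resistances in series:
R_cast iron = L/(kA) = 0.0051/(51.1×40) = 2.495×10^-6 K/W
R_multilayer super-insulation = L/(kA) = 0.175/(0.000945×40) = 4.63 K/W
R_outer film = 1/(h_o·A) = 1/(21.6×40) = 0.001157 K/W
R_total = 4.631 K/W
Q = ΔT / R_total = 206 / 4.631

Q ≈ 44.5 W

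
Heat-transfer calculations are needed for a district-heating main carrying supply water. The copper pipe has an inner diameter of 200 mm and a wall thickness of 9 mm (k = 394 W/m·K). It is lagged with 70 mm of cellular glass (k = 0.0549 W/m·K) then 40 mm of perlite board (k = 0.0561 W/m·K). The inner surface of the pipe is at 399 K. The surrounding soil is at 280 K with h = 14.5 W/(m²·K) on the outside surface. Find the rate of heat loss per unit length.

Cylindrical conduction, so R = ln(r₂/r₁)/(2πkL) per layer, in series:
R_copper pipe wall = ln(109/100)/(2π×394×1) = 3.481×10^-5 K/W
R_cellular glass = ln(179/109)/(2π×0.0549×1) = 1.438 K/W
R_perlite board = ln(219/179)/(2π×0.0561×1) = 0.5722 K/W
R_outer film = 1/(h_o·2πr_oL) = 1/(14.5×2π×0.219×1) = 0.05012 K/W
R_total = 2.06 K/W
Q = ΔT/R_total = 119/2.06

q′ ≈ 57.8 W/m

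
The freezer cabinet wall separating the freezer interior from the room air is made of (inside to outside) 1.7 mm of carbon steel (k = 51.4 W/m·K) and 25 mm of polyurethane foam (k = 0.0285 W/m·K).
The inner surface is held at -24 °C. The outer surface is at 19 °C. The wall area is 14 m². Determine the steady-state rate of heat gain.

Q ≈ 686 W

Model the wall as resistances in series:
R_carbon steel = L/(kA) = 0.0017/(51.4×14) = 2.362×10^-6 K/W
R_polyurethane foam = L/(kA) = 0.025/(0.0285×14) = 0.06266 K/W
R_total = 0.06266 K/W
Q = ΔT / R_total = 43 / 0.06266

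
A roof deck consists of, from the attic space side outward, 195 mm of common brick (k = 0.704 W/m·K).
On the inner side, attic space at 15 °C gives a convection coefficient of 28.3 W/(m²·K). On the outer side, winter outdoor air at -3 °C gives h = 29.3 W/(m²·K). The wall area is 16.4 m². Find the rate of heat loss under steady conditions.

Thermal resistances in series:
R_inner film = 1/(h_i·A) = 1/(28.3×16.4) = 0.002155 K/W
R_common brick = L/(kA) = 0.195/(0.704×16.4) = 0.01689 K/W
R_outer film = 1/(h_o·A) = 1/(29.3×16.4) = 0.002081 K/W
R_total = 0.02113 K/W
Q = ΔT / R_total = 18 / 0.02113

Q ≈ 852 W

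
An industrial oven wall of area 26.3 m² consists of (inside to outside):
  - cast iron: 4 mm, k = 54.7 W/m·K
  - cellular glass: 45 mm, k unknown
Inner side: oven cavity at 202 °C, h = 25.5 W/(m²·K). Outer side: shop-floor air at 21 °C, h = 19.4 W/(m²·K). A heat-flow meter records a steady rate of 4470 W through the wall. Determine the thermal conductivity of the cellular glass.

Thermal resistances in series:
R_inner film = 1/(h_i·A) = 1/(25.5×26.3) = 0.001491 K/W
R_cast iron = L/(kA) = 0.004/(54.7×26.3) = 2.78×10^-6 K/W
R_outer film = 1/(h_o·A) = 1/(19.4×26.3) = 0.00196 K/W
Sum of known resistances R_other = 0.003454 K/W
Total R = ΔT/Q = 181/4470 = 0.04049 K/W
R_cellular glass = R_total − R_other = 0.03704 K/W
k = L/(R·A) = 0.045/(0.03704×26.3)

k ≈ 0.0462 W/(m·K)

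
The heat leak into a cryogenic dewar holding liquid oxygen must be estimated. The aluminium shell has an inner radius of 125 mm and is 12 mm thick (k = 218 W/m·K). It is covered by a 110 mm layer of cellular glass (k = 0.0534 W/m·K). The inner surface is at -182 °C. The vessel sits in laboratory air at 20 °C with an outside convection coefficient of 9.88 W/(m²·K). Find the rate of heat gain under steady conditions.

Radial (spherical) resistances in series:
R_aluminium shell = (1/0.125 − 1/0.137)/(4π×218) = 2.558×10^-4 K/W
R_cellular glass = (1/0.137 − 1/0.247)/(4π×0.0534) = 4.844 K/W
R_outer film = 1/(h·4πr_o²) = 1/(9.88×4π×0.247²) = 0.132 K/W
R_total = 4.976 K/W
Q = ΔT/R_total = 202/4.976

Q ≈ 40.6 W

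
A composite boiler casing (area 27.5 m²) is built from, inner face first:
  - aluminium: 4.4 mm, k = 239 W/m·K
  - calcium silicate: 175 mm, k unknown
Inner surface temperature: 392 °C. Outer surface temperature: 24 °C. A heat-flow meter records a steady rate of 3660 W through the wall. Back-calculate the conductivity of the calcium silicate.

k ≈ 0.0633 W/(m·K)

Treating each layer as a thermal resistance in series:
R_aluminium = L/(kA) = 0.0044/(239×27.5) = 6.695×10^-7 K/W
Sum of known resistances R_other = 6.695×10^-7 K/W
Total R = ΔT/Q = 368/3660 = 0.1005 K/W
R_calcium silicate = R_total − R_other = 0.1005 K/W
k = L/(R·A) = 0.175/(0.1005×27.5)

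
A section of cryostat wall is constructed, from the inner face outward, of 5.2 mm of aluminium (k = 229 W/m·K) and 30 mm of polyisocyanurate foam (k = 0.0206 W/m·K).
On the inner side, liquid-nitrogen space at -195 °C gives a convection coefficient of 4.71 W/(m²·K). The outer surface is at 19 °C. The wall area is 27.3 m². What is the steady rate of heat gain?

Treating each layer as a thermal resistance in series:
R_inner film = 1/(h_i·A) = 1/(4.71×27.3) = 0.007777 K/W
R_aluminium = L/(kA) = 0.0052/(229×27.3) = 8.318×10^-7 K/W
R_polyisocyanurate foam = L/(kA) = 0.03/(0.0206×27.3) = 0.05334 K/W
R_total = 0.06112 K/W
Q = ΔT / R_total = 214 / 0.06112

Q ≈ 3500 W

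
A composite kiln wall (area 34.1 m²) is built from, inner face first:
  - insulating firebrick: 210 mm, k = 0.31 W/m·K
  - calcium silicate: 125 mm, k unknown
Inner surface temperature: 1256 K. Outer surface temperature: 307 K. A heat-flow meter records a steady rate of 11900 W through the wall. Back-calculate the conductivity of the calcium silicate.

Series thermal resistances:
R_insulating firebrick = L/(kA) = 0.21/(0.31×34.1) = 0.01987 K/W
Sum of known resistances R_other = 0.01987 K/W
Total R = ΔT/Q = 949/11900 = 0.07975 K/W
R_calcium silicate = R_total − R_other = 0.05988 K/W
k = L/(R·A) = 0.125/(0.05988×34.1)

k ≈ 0.0612 W/(m·K)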